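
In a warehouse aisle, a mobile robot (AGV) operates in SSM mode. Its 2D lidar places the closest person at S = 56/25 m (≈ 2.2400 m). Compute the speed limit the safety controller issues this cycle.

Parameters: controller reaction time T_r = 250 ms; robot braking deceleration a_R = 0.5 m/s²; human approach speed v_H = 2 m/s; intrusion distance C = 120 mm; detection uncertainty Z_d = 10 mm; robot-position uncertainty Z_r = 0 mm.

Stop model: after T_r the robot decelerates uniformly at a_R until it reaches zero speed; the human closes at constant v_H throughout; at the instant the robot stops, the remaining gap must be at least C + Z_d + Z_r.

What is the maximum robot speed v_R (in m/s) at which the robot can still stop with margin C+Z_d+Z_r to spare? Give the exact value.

at the boundary: (1)·v² + (17/4)·v + (-161/100) = 0
  disc = (17/4)² − 4·(1)·(-161/100) = 9801/400 ; √disc = 99/20
  v_R = (−(17/4) + 99/20) / (2·(1)) = 7/20 m/s
check:
stop time T_s = (7/20)/(1/2) = 0.7000 s
reaction-phase robot travel = 0.3500·0.2500 = 0.0875 m
braking distance = 0.3500²/(2·0.5000) = 0.1225 m
human closes 2.0000·0.9500 = 1.9000 m
C+Z_d+Z_r = 0.1200+0.0100+0.0000 = 0.1300 m
sum ≈ 0.0875+0.1225+1.9000+0.1300 ≈ 2.2400 m = S ✓

v_R_max = 7/20 m/s = 0.3500 m/s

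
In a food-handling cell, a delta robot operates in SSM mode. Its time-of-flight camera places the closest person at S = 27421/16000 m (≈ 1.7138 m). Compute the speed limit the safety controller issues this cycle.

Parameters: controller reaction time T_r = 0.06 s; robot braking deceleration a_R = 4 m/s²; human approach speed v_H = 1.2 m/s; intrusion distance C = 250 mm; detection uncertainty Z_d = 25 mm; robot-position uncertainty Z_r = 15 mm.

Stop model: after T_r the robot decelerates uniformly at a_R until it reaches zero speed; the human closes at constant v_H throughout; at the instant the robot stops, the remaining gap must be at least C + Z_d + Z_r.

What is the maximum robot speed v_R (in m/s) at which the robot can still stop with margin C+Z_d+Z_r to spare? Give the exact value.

v_R_max = 43/20 m/s = 2.1500 m/s

at the boundary: (1/8)·v² + (9/25)·v + (-21629/16000) = 0
  disc = (9/25)² − 4·(1/8)·(-21629/16000) = 128881/160000 ; √disc = 359/400
  v_R = (−(9/25) + 359/400) / (2·(1/8)) = 43/20 m/s
check:
stop time T_s = (43/20)/4 = 0.5375 s
robot covers v_R·T_r = 2.1500·0.0600 = 0.1290 m before braking
robot under decel: 2.1500²/(2·4.0000) = 0.5778 m
human closes 1.2000·0.5975 = 0.7170 m
margins: 0.2500+0.0250+0.0150 = 0.2900 m
sum ≈ 0.1290+0.5778+0.7170+0.2900 ≈ 1.7138 m = S ✓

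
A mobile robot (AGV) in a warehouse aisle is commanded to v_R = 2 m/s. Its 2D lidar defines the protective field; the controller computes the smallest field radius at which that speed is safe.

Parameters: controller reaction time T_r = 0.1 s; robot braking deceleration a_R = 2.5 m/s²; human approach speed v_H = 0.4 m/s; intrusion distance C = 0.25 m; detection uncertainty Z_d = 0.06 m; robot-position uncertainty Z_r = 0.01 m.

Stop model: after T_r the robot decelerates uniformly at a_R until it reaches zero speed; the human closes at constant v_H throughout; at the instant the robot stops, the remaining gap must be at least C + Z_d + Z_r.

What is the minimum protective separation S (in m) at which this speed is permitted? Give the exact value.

S_min = 42/25 m = 1.6800 m

T_s = v_R/a_R = 2/(5/2) = 0.8000 s
reaction-phase robot travel = 2.0000·0.1000 = 0.2000 m
braking distance = 2.0000²/(2·2.5000) = 0.8000 m
human over T_r+T_s: 0.4000·(0.1000+0.8000) = 0.3600 m
C+Z_d+Z_r = 0.2500+0.0600+0.0100 = 0.3200 m
S_min ≈ 0.2000+0.8000+0.3600+0.3200  ⇒  S_min = 42/25 m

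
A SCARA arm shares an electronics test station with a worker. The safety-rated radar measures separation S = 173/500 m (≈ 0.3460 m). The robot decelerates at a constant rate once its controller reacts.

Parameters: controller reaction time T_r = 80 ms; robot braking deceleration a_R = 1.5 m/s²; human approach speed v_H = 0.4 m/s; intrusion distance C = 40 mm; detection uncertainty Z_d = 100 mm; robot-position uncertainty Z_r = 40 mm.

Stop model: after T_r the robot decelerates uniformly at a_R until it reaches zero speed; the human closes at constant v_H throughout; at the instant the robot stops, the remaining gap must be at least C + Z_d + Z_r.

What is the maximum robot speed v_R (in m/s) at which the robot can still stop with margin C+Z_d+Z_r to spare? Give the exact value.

v_R_max = 3/10 m/s = 0.3000 m/s

at the boundary: (1/3)·v² + (26/75)·v + (-67/500) = 0
  disc = (26/75)² − 4·(1/3)·(-67/500) = 1681/5625 ; √disc = 41/75
  v_R = (−(26/75) + 41/75) / (2·(1/3)) = 3/10 m/s
check:
T_s = v_R/a_R = (3/10)/(3/2) = 0.2000 s
reaction-phase robot travel = 0.3000·0.0800 = 0.0240 m
robot covers 0.3000·0.2000 − ½·1.5000·0.2000² = 0.0300 m while stopping
human over T_r+T_s: 0.4000·(0.0800+0.2000) = 0.1120 m
margins: 0.0400+0.1000+0.0400 = 0.1800 m
sum ≈ 0.0240+0.0300+0.1120+0.1800 ≈ 0.3460 m = S ✓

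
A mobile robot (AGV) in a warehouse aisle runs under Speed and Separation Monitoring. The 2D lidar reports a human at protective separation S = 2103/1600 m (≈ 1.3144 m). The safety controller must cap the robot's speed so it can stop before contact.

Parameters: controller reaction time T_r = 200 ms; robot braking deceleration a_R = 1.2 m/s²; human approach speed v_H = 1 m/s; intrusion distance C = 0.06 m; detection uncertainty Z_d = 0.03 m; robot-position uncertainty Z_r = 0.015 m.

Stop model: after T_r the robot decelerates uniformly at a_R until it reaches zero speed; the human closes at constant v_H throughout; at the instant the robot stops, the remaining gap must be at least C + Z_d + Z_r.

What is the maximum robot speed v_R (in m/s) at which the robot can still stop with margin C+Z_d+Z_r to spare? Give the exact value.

at the boundary: (5/12)·v² + (31/30)·v + (-323/320) = 0
  disc = (31/30)² − 4·(5/12)·(-323/320) = 39601/14400 ; √disc = 199/120
  v_R = (−(31/30) + 199/120) / (2·(5/12)) = 3/4 m/s
check:
stop time T_s = (3/4)/(6/5) = 0.6250 s
robot in T_r: 0.7500·0.2000 = 0.1500 m
robot under decel: 0.7500²/(2·1.2000) = 0.2344 m
person approaches 1.0000·(0.2000+0.6250) = 0.8250 m
C+Z_d+Z_r = 0.0600+0.0300+0.0150 = 0.1050 m
sum ≈ 0.1500+0.2344+0.8250+0.1050 ≈ 1.3144 m = S ✓

v_R_max = 3/4 m/s = 0.7500 m/s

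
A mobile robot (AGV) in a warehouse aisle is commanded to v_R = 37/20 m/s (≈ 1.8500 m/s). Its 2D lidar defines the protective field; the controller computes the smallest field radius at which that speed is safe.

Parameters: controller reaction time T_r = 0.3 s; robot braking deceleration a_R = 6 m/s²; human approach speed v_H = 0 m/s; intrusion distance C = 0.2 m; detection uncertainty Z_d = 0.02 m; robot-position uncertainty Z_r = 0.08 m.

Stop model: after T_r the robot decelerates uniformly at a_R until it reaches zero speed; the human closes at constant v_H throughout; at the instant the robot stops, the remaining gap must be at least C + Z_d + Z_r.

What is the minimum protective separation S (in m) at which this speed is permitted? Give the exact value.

T_s = v_R/a_R = (37/20)/6 = 0.3083 s
reaction-phase robot travel = 1.8500·0.3000 = 0.5550 m
robot covers 1.8500·0.3083 − ½·6.0000·0.3083² = 0.2852 m while stopping
human closes 0.0000·0.6083 = 0.0000 m
residual clearance needed = 0.2000+0.0200+0.0800 = 0.3000 m
S_min ≈ 0.5550+0.2852+0.0000+0.3000  ⇒  S_min = 5473/4800 m

S_min = 5473/4800 m = 1.1402 m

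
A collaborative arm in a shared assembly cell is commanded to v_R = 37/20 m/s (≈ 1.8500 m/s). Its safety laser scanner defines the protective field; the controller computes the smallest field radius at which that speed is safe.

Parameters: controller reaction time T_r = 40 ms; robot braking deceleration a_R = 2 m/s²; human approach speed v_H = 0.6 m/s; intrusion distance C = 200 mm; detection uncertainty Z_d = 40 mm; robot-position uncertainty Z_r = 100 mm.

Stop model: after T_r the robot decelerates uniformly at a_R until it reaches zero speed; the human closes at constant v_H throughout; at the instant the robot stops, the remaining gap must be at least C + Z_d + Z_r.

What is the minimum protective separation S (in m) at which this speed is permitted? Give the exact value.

S_min = 14789/8000 m = 1.8486 m

braking lasts T_s = (37/20)/2 = 0.9250 s
reaction-phase robot travel = 1.8500·0.0400 = 0.0740 m
braking distance = 1.8500²/(2·2.0000) = 0.8556 m
person approaches 0.6000·(0.0400+0.9250) = 0.5790 m
margins: 0.2000+0.0400+0.1000 = 0.3400 m
S_min ≈ 0.0740+0.8556+0.5790+0.3400  ⇒  S_min = 14789/8000 m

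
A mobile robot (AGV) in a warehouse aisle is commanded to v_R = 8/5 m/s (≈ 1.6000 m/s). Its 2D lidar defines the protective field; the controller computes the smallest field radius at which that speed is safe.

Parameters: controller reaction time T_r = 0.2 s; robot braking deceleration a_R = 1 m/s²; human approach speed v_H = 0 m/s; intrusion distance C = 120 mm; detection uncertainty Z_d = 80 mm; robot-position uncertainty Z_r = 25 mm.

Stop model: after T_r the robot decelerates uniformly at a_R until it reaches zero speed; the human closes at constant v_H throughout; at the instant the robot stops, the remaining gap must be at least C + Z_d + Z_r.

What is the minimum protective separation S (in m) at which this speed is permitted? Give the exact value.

S_min = 73/40 m = 1.8250 m

T_s = v_R/a_R = (8/5)/1 = 1.6000 s
robot covers v_R·T_r = 1.6000·0.2000 = 0.3200 m before braking
robot covers 1.6000·1.6000 − ½·1.0000·1.6000² = 1.2800 m while stopping
person approaches 0.0000·(0.2000+1.6000) = 0.0000 m
margins: 0.1200+0.0800+0.0250 = 0.2250 m
S_min ≈ 0.3200+1.2800+0.0000+0.2250  ⇒  S_min = 73/40 m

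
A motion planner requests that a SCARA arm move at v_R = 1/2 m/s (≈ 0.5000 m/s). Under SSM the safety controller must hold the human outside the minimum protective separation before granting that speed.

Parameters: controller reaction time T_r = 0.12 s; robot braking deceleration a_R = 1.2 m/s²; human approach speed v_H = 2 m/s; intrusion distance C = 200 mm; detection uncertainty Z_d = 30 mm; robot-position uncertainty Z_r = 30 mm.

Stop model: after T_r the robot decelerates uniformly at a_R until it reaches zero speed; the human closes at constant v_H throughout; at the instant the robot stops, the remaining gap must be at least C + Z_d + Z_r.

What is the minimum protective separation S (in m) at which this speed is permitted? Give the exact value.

stop time T_s = (1/2)/(6/5) = 0.4167 s
robot covers v_R·T_r = 0.5000·0.1200 = 0.0600 m before braking
braking distance = 0.5000²/(2·1.2000) = 0.1042 m
human over T_r+T_s: 2.0000·(0.1200+0.4167) = 1.0733 m
residual clearance needed = 0.2000+0.0300+0.0300 = 0.2600 m
S_min ≈ 0.0600+0.1042+1.0733+0.2600  ⇒  S_min = 599/400 m

S_min = 599/400 m = 1.4975 m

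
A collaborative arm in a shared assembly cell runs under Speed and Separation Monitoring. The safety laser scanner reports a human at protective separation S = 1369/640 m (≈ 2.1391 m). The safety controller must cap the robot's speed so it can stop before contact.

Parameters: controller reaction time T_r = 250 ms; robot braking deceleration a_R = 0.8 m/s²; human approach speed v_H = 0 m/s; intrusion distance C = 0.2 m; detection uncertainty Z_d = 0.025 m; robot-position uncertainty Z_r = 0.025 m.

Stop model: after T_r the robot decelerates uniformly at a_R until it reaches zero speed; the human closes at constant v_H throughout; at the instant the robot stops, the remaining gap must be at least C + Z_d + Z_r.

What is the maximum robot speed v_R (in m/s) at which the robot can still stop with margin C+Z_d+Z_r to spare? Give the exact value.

at the boundary: (5/8)·v² + (1/4)·v + (-1209/640) = 0
  disc = (1/4)² − 4·(5/8)·(-1209/640) = 1225/256 ; √disc = 35/16
  v_R = (−(1/4) + 35/16) / (2·(5/8)) = 31/20 m/s
check:
T_s = v_R/a_R = (31/20)/(4/5) = 1.9375 s
robot in T_r: 1.5500·0.2500 = 0.3875 m
robot covers 1.5500·1.9375 − ½·0.8000·1.9375² = 1.5016 m while stopping
human closes 0.0000·2.1875 = 0.0000 m
C+Z_d+Z_r = 0.2000+0.0250+0.0250 = 0.2500 m
sum ≈ 0.3875+1.5016+0.0000+0.2500 ≈ 2.1391 m = S ✓

v_R_max = 31/20 m/s = 1.5500 m/s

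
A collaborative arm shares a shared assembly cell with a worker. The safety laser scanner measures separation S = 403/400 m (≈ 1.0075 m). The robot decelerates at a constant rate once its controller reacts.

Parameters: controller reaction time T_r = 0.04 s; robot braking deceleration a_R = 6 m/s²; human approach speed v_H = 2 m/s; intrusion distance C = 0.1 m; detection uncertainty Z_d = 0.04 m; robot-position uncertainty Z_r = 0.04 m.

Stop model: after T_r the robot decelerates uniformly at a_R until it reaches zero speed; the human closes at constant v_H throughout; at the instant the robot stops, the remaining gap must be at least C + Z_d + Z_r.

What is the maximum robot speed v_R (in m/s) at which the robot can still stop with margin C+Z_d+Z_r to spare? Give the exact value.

at the boundary: (1/12)·v² + (28/75)·v + (-299/400) = 0
  disc = (28/75)² − 4·(1/12)·(-299/400) = 34969/90000 ; √disc = 187/300
  v_R = (−(28/75) + 187/300) / (2·(1/12)) = 3/2 m/s
check:
T_s = v_R/a_R = (3/2)/6 = 0.2500 s
reaction-phase robot travel = 1.5000·0.0400 = 0.0600 m
robot covers 1.5000·0.2500 − ½·6.0000·0.2500² = 0.1875 m while stopping
human over T_r+T_s: 2.0000·(0.0400+0.2500) = 0.5800 m
C+Z_d+Z_r = 0.1000+0.0400+0.0400 = 0.1800 m
sum ≈ 0.0600+0.1875+0.5800+0.1800 ≈ 1.0075 m = S ✓

v_R_max = 3/2 m/s = 1.5000 m/s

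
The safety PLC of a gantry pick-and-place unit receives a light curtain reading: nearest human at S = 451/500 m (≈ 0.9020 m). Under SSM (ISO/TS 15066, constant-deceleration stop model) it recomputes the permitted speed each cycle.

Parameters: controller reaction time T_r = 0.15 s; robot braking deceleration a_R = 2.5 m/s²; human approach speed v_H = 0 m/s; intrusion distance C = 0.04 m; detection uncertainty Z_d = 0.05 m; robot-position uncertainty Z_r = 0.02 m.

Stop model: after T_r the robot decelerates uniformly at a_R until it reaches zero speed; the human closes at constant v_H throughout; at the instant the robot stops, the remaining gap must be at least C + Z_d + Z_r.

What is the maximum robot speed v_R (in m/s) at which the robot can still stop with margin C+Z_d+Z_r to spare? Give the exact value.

v_R_max = 33/20 m/s = 1.6500 m/s

quadratic (1/5)·v² + (3/20)·v + (-99/125) = 0
  disc = (3/20)² − 4·(1/5)·(-99/125) = 6561/10000 ; √disc = 81/100
  v_R = (−(3/20) + 81/100) / (2·(1/5)) = 33/20 m/s
check:
braking lasts T_s = (33/20)/(5/2) = 0.6600 s
reaction-phase robot travel = 1.6500·0.1500 = 0.2475 m
robot covers 1.6500·0.6600 − ½·2.5000·0.6600² = 0.5445 m while stopping
human closes 0.0000·0.8100 = 0.0000 m
residual clearance needed = 0.0400+0.0500+0.0200 = 0.1100 m
sum ≈ 0.2475+0.5445+0.0000+0.1100 ≈ 0.9020 m = S ✓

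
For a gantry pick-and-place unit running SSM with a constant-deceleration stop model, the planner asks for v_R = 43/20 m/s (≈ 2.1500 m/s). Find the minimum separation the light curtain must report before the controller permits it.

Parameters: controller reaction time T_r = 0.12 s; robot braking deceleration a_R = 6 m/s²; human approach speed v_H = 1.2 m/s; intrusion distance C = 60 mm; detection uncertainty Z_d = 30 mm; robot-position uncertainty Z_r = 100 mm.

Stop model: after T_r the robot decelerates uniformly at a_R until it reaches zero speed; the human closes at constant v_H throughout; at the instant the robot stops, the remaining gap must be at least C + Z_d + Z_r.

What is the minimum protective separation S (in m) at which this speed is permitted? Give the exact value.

S_min = 33773/24000 m = 1.4072 m

braking lasts T_s = (43/20)/6 = 0.3583 s
reaction-phase robot travel = 2.1500·0.1200 = 0.2580 m
braking distance = 2.1500²/(2·6.0000) = 0.3852 m
person approaches 1.2000·(0.1200+0.3583) = 0.5740 m
margins: 0.0600+0.0300+0.1000 = 0.1900 m
S_min ≈ 0.2580+0.3852+0.5740+0.1900  ⇒  S_min = 33773/24000 m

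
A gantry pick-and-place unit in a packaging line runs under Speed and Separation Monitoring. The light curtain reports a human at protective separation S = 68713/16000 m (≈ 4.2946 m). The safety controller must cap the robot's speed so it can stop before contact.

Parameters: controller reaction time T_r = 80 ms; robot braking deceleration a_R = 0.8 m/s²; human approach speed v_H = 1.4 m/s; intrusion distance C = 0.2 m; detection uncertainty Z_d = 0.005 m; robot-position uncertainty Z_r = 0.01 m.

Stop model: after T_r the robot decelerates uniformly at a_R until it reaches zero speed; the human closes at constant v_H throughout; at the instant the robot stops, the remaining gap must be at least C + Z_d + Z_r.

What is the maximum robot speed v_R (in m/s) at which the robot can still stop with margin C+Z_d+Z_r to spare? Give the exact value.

v_R_max = 29/20 m/s = 1.4500 m/s

collect terms ⇒ (5/8)·v_R² + (183/100)·v_R + (-63481/16000) = 0
  disc = (183/100)² − 4·(5/8)·(-63481/16000) = 2122849/160000 ; √disc = 1457/400
  v_R = (−(183/100) + 1457/400) / (2·(5/8)) = 29/20 m/s
check:
braking lasts T_s = (29/20)/(4/5) = 1.8125 s
robot in T_r: 1.4500·0.0800 = 0.1160 m
robot under decel: 1.4500²/(2·0.8000) = 1.3141 m
human over T_r+T_s: 1.4000·(0.0800+1.8125) = 2.6495 m
residual clearance needed = 0.2000+0.0050+0.0100 = 0.2150 m
sum ≈ 0.1160+1.3141+2.6495+0.2150 ≈ 4.2946 m = S ✓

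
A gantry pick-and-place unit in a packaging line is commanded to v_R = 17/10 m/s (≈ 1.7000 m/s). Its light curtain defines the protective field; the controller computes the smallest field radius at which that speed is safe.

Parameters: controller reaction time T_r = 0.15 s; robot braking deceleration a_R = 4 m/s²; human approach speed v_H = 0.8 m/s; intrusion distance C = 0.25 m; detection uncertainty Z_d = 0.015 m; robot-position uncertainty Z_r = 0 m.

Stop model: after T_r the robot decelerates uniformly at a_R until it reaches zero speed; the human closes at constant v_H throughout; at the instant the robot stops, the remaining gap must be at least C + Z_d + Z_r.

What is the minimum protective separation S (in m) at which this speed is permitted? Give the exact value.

S_min = 1073/800 m = 1.3413 m

braking lasts T_s = (17/10)/4 = 0.4250 s
robot in T_r: 1.7000·0.1500 = 0.2550 m
robot covers 1.7000·0.4250 − ½·4.0000·0.4250² = 0.3613 m while stopping
human closes 0.8000·0.5750 = 0.4600 m
margins: 0.2500+0.0150+0.0000 = 0.2650 m
S_min ≈ 0.2550+0.3613+0.4600+0.2650  ⇒  S_min = 1073/800 m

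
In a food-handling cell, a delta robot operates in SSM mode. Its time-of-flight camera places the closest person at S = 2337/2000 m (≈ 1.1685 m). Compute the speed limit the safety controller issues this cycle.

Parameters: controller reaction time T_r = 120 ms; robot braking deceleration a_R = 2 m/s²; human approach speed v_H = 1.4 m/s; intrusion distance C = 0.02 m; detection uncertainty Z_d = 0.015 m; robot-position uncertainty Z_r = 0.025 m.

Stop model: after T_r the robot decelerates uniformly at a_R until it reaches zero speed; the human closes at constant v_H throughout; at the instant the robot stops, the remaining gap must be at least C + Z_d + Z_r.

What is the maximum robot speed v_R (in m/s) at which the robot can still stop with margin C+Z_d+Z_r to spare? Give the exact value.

quadratic (1/4)·v² + (41/50)·v + (-1881/2000) = 0
  disc = (41/50)² − 4·(1/4)·(-1881/2000) = 16129/10000 ; √disc = 127/100
  v_R = (−(41/50) + 127/100) / (2·(1/4)) = 9/10 m/s
check:
T_s = v_R/a_R = (9/10)/2 = 0.4500 s
robot in T_r: 0.9000·0.1200 = 0.1080 m
robot covers 0.9000·0.4500 − ½·2.0000·0.4500² = 0.2025 m while stopping
person approaches 1.4000·(0.1200+0.4500) = 0.7980 m
margins: 0.0200+0.0150+0.0250 = 0.0600 m
sum ≈ 0.1080+0.2025+0.7980+0.0600 ≈ 1.1685 m = S ✓

v_R_max = 9/10 m/s = 0.9000 m/s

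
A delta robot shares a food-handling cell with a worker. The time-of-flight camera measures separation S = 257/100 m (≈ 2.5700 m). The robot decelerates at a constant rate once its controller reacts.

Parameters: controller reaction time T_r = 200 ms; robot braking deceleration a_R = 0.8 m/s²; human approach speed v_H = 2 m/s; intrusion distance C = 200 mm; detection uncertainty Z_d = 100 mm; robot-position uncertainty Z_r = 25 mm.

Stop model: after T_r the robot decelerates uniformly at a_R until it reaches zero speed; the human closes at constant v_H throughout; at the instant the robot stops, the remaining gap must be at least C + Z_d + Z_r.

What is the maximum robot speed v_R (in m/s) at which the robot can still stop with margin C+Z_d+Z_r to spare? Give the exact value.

v_R_max = 3/5 m/s = 0.6000 m/s

collect terms ⇒ (5/8)·v_R² + (27/10)·v_R + (-369/200) = 0
  disc = (27/10)² − 4·(5/8)·(-369/200) = 4761/400 ; √disc = 69/20
  v_R = (−(27/10) + 69/20) / (2·(5/8)) = 3/5 m/s
check:
stop time T_s = (3/5)/(4/5) = 0.7500 s
robot covers v_R·T_r = 0.6000·0.2000 = 0.1200 m before braking
robot under decel: 0.6000²/(2·0.8000) = 0.2250 m
human closes 2.0000·0.9500 = 1.9000 m
margins: 0.2000+0.1000+0.0250 = 0.3250 m
sum ≈ 0.1200+0.2250+1.9000+0.3250 ≈ 2.5700 m = S ✓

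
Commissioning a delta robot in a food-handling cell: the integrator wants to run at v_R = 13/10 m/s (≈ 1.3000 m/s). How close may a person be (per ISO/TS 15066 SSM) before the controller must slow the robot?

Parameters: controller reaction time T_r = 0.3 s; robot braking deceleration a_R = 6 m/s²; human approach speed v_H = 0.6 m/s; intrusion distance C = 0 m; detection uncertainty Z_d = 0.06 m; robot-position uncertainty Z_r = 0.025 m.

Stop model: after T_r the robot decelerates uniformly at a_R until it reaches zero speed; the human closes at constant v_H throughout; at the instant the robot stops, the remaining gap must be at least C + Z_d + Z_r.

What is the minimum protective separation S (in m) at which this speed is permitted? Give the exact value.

stop time T_s = (13/10)/6 = 0.2167 s
reaction-phase robot travel = 1.3000·0.3000 = 0.3900 m
robot covers 1.3000·0.2167 − ½·6.0000·0.2167² = 0.1408 m while stopping
person approaches 0.6000·(0.3000+0.2167) = 0.3100 m
residual clearance needed = 0.0000+0.0600+0.0250 = 0.0850 m
S_min ≈ 0.3900+0.1408+0.3100+0.0850  ⇒  S_min = 1111/1200 m

S_min = 1111/1200 m = 0.9258 m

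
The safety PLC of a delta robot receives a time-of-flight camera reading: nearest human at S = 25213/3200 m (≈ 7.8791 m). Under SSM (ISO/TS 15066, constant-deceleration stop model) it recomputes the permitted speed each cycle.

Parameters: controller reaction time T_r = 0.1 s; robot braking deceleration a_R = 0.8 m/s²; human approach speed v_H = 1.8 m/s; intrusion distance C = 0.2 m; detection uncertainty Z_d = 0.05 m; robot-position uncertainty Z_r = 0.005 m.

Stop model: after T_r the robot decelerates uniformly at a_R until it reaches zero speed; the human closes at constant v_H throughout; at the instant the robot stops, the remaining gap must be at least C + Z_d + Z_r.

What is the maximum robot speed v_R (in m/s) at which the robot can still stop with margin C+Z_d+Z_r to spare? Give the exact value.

v_R_max = 41/20 m/s = 2.0500 m/s

collect terms ⇒ (5/8)·v_R² + (47/20)·v_R + (-23821/3200) = 0
  disc = (47/20)² − 4·(5/8)·(-23821/3200) = 154449/6400 ; √disc = 393/80
  v_R = (−(47/20) + 393/80) / (2·(5/8)) = 41/20 m/s
check:
T_s = v_R/a_R = (41/20)/(4/5) = 2.5625 s
robot in T_r: 2.0500·0.1000 = 0.2050 m
robot covers 2.0500·2.5625 − ½·0.8000·2.5625² = 2.6266 m while stopping
human closes 1.8000·2.6625 = 4.7925 m
C+Z_d+Z_r = 0.2000+0.0500+0.0050 = 0.2550 m
sum ≈ 0.2050+2.6266+4.7925+0.2550 ≈ 7.8791 m = S ✓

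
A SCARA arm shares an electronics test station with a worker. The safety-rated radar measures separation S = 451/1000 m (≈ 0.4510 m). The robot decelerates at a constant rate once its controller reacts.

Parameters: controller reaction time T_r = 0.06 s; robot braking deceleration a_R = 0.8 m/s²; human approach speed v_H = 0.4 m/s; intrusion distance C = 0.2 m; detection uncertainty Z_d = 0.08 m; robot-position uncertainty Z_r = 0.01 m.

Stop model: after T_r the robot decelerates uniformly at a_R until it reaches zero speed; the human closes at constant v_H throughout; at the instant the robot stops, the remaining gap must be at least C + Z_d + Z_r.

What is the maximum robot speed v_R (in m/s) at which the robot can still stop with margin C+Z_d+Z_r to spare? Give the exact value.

quadratic (5/8)·v² + (14/25)·v + (-137/1000) = 0
  disc = (14/25)² − 4·(5/8)·(-137/1000) = 6561/10000 ; √disc = 81/100
  v_R = (−(14/25) + 81/100) / (2·(5/8)) = 1/5 m/s
check:
braking lasts T_s = (1/5)/(4/5) = 0.2500 s
robot covers v_R·T_r = 0.2000·0.0600 = 0.0120 m before braking
braking distance = 0.2000²/(2·0.8000) = 0.0250 m
person approaches 0.4000·(0.0600+0.2500) = 0.1240 m
residual clearance needed = 0.2000+0.0800+0.0100 = 0.2900 m
sum ≈ 0.0120+0.0250+0.1240+0.2900 ≈ 0.4510 m = S ✓

v_R_max = 1/5 m/s = 0.2000 m/s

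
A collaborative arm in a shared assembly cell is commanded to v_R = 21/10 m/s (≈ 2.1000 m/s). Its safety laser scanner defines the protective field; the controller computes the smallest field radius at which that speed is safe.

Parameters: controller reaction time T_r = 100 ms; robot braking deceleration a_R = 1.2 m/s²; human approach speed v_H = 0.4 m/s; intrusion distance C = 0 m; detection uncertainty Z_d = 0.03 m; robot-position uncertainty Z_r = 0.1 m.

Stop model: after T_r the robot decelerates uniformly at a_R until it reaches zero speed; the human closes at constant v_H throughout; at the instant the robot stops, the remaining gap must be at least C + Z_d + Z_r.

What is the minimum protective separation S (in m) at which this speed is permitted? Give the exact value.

S_min = 1167/400 m = 2.9175 m

braking lasts T_s = (21/10)/(6/5) = 1.7500 s
robot covers v_R·T_r = 2.1000·0.1000 = 0.2100 m before braking
braking distance = 2.1000²/(2·1.2000) = 1.8375 m
person approaches 0.4000·(0.1000+1.7500) = 0.7400 m
C+Z_d+Z_r = 0.0000+0.0300+0.1000 = 0.1300 m
S_min ≈ 0.2100+1.8375+0.7400+0.1300  ⇒  S_min = 1167/400 m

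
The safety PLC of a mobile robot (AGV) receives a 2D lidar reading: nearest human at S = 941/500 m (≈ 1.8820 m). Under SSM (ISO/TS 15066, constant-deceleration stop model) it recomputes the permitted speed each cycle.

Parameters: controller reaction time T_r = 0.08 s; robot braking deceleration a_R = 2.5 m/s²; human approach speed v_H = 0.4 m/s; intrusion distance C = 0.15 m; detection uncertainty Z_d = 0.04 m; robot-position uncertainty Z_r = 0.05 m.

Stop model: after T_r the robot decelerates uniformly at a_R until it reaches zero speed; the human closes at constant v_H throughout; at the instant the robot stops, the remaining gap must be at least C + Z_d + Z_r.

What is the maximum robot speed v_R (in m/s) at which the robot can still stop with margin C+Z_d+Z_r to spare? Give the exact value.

quadratic (1/5)·v² + (6/25)·v + (-161/100) = 0
  disc = (6/25)² − 4·(1/5)·(-161/100) = 841/625 ; √disc = 29/25
  v_R = (−(6/25) + 29/25) / (2·(1/5)) = 23/10 m/s
check:
T_s = v_R/a_R = (23/10)/(5/2) = 0.9200 s
robot covers v_R·T_r = 2.3000·0.0800 = 0.1840 m before braking
robot covers 2.3000·0.9200 − ½·2.5000·0.9200² = 1.0580 m while stopping
human over T_r+T_s: 0.4000·(0.0800+0.9200) = 0.4000 m
residual clearance needed = 0.1500+0.0400+0.0500 = 0.2400 m
sum ≈ 0.1840+1.0580+0.4000+0.2400 ≈ 1.8820 m = S ✓

v_R_max = 23/10 m/s = 2.3000 m/s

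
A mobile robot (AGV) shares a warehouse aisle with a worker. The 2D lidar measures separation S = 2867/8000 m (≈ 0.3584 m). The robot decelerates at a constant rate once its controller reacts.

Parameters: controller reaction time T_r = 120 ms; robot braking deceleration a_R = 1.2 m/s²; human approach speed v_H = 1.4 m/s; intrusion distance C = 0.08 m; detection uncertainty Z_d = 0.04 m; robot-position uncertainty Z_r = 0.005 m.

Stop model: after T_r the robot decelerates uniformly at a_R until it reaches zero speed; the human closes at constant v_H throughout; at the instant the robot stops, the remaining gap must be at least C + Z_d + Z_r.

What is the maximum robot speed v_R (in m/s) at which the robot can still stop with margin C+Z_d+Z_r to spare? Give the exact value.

v_R_max = 1/20 m/s = 0.0500 m/s

collect terms ⇒ (5/12)·v_R² + (193/150)·v_R + (-523/8000) = 0
  disc = (193/150)² − 4·(5/12)·(-523/8000) = 635209/360000 ; √disc = 797/600
  v_R = (−(193/150) + 797/600) / (2·(5/12)) = 1/20 m/s
check:
T_s = v_R/a_R = (1/20)/(6/5) = 0.0417 s
reaction-phase robot travel = 0.0500·0.1200 = 0.0060 m
braking distance = 0.0500²/(2·1.2000) = 0.0010 m
human over T_r+T_s: 1.4000·(0.1200+0.0417) = 0.2263 m
residual clearance needed = 0.0800+0.0400+0.0050 = 0.1250 m
sum ≈ 0.0060+0.0010+0.2263+0.1250 ≈ 0.3584 m = S ✓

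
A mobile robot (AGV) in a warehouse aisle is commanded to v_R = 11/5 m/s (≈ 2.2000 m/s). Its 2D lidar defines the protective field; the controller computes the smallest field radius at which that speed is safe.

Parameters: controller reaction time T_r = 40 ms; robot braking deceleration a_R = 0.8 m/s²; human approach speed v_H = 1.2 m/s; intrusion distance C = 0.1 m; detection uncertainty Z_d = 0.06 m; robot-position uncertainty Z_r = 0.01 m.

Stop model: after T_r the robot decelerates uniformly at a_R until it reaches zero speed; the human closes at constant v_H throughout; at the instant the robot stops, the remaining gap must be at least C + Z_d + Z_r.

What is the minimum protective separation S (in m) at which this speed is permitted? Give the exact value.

S_min = 6631/1000 m = 6.6310 m

braking lasts T_s = (11/5)/(4/5) = 2.7500 s
reaction-phase robot travel = 2.2000·0.0400 = 0.0880 m
robot under decel: 2.2000²/(2·0.8000) = 3.0250 m
human over T_r+T_s: 1.2000·(0.0400+2.7500) = 3.3480 m
margins: 0.1000+0.0600+0.0100 = 0.1700 m
S_min ≈ 0.0880+3.0250+3.3480+0.1700  ⇒  S_min = 6631/1000 m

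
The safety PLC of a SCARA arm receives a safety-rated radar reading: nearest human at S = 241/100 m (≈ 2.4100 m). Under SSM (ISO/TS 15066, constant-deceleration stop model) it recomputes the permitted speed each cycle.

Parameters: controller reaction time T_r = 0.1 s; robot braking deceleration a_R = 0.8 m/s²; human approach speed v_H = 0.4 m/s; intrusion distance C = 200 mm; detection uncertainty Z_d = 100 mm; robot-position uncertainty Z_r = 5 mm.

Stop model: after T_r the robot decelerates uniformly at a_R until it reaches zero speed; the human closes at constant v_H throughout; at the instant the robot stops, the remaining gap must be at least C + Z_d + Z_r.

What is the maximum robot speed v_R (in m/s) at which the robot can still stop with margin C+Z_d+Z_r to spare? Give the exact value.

v_R_max = 7/5 m/s = 1.4000 m/s

quadratic (5/8)·v² + (3/5)·v + (-413/200) = 0
  disc = (3/5)² − 4·(5/8)·(-413/200) = 2209/400 ; √disc = 47/20
  v_R = (−(3/5) + 47/20) / (2·(5/8)) = 7/5 m/s
check:
T_s = v_R/a_R = (7/5)/(4/5) = 1.7500 s
reaction-phase robot travel = 1.4000·0.1000 = 0.1400 m
braking distance = 1.4000²/(2·0.8000) = 1.2250 m
person approaches 0.4000·(0.1000+1.7500) = 0.7400 m
C+Z_d+Z_r = 0.2000+0.1000+0.0050 = 0.3050 m
sum ≈ 0.1400+1.2250+0.7400+0.3050 ≈ 2.4100 m = S ✓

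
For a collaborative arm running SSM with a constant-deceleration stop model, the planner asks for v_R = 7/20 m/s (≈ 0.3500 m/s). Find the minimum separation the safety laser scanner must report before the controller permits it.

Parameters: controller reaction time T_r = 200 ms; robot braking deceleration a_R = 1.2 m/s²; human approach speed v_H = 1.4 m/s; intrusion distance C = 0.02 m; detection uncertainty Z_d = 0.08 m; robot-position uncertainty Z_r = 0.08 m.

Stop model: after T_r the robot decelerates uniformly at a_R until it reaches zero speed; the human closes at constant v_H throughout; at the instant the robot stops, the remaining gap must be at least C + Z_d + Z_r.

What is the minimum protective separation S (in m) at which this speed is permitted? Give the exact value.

stop time T_s = (7/20)/(6/5) = 0.2917 s
reaction-phase robot travel = 0.3500·0.2000 = 0.0700 m
braking distance = 0.3500²/(2·1.2000) = 0.0510 m
person approaches 1.4000·(0.2000+0.2917) = 0.6883 m
residual clearance needed = 0.0200+0.0800+0.0800 = 0.1800 m
S_min ≈ 0.0700+0.0510+0.6883+0.1800  ⇒  S_min = 1583/1600 m

S_min = 1583/1600 m = 0.9894 m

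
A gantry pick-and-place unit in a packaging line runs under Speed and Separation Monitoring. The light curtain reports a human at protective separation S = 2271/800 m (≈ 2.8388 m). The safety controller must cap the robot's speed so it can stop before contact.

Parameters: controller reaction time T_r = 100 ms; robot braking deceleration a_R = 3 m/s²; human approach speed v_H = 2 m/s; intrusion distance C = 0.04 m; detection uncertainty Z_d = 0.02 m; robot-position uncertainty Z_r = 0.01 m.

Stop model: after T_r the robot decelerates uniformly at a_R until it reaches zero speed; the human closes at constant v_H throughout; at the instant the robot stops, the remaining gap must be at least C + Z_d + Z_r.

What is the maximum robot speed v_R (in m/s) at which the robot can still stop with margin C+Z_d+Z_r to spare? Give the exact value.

v_R_max = 9/4 m/s = 2.2500 m/s

collect terms ⇒ (1/6)·v_R² + (23/30)·v_R + (-411/160) = 0
  disc = (23/30)² − 4·(1/6)·(-411/160) = 8281/3600 ; √disc = 91/60
  v_R = (−(23/30) + 91/60) / (2·(1/6)) = 9/4 m/s
check:
braking lasts T_s = (9/4)/3 = 0.7500 s
robot in T_r: 2.2500·0.1000 = 0.2250 m
braking distance = 2.2500²/(2·3.0000) = 0.8438 m
human closes 2.0000·0.8500 = 1.7000 m
C+Z_d+Z_r = 0.0400+0.0200+0.0100 = 0.0700 m
sum ≈ 0.2250+0.8438+1.7000+0.0700 ≈ 2.8388 m = S ✓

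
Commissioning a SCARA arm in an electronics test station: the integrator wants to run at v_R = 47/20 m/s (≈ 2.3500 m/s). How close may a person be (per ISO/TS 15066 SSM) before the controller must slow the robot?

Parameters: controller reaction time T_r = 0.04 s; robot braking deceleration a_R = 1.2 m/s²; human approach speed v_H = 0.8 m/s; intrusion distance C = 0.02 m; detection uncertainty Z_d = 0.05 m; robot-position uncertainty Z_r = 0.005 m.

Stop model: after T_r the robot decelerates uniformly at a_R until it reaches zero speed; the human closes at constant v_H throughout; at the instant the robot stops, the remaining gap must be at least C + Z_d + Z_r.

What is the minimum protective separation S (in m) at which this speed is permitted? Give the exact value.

stop time T_s = (47/20)/(6/5) = 1.9583 s
robot covers v_R·T_r = 2.3500·0.0400 = 0.0940 m before braking
robot covers 2.3500·1.9583 − ½·1.2000·1.9583² = 2.3010 m while stopping
human closes 0.8000·1.9983 = 1.5987 m
C+Z_d+Z_r = 0.0200+0.0500+0.0050 = 0.0750 m
S_min ≈ 0.0940+2.3010+1.5987+0.0750  ⇒  S_min = 97649/24000 m

S_min = 97649/24000 m = 4.0687 m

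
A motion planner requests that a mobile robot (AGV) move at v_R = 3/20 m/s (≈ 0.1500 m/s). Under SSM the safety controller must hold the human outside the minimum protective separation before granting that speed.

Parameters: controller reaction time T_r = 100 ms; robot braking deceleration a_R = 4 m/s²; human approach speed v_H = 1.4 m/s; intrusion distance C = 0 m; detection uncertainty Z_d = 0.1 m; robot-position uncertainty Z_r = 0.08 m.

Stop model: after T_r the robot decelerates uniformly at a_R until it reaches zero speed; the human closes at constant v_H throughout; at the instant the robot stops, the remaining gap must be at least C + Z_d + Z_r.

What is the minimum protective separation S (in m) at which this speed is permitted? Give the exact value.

T_s = v_R/a_R = (3/20)/4 = 0.0375 s
robot covers v_R·T_r = 0.1500·0.1000 = 0.0150 m before braking
robot covers 0.1500·0.0375 − ½·4.0000·0.0375² = 0.0028 m while stopping
person approaches 1.4000·(0.1000+0.0375) = 0.1925 m
margins: 0.0000+0.1000+0.0800 = 0.1800 m
S_min ≈ 0.0150+0.0028+0.1925+0.1800  ⇒  S_min = 1249/3200 m

S_min = 1249/3200 m = 0.3903 m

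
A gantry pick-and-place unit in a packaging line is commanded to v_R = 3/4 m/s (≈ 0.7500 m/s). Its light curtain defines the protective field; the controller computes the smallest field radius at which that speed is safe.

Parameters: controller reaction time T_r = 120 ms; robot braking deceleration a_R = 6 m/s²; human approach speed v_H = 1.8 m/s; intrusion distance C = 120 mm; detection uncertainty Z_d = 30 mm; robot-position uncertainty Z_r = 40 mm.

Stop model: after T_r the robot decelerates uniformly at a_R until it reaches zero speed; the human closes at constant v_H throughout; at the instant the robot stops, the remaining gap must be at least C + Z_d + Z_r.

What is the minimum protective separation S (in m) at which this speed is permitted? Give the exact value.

S_min = 6143/8000 m = 0.7679 m

braking lasts T_s = (3/4)/6 = 0.1250 s
robot covers v_R·T_r = 0.7500·0.1200 = 0.0900 m before braking
robot covers 0.7500·0.1250 − ½·6.0000·0.1250² = 0.0469 m while stopping
person approaches 1.8000·(0.1200+0.1250) = 0.4410 m
margins: 0.1200+0.0300+0.0400 = 0.1900 m
S_min ≈ 0.0900+0.0469+0.4410+0.1900  ⇒  S_min = 6143/8000 m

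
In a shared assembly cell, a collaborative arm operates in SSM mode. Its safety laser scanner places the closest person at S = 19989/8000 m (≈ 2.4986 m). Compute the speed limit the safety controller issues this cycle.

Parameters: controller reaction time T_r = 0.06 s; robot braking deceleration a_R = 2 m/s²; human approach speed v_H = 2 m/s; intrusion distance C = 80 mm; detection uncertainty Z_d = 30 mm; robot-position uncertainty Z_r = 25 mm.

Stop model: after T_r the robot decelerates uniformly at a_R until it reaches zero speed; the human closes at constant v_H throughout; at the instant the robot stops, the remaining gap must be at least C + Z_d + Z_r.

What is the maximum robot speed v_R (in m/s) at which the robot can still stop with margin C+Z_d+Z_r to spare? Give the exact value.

at the boundary: (1/4)·v² + (53/50)·v + (-17949/8000) = 0
  disc = (53/50)² − 4·(1/4)·(-17949/8000) = 134689/40000 ; √disc = 367/200
  v_R = (−(53/50) + 367/200) / (2·(1/4)) = 31/20 m/s
check:
stop time T_s = (31/20)/2 = 0.7750 s
robot covers v_R·T_r = 1.5500·0.0600 = 0.0930 m before braking
robot covers 1.5500·0.7750 − ½·2.0000·0.7750² = 0.6006 m while stopping
human closes 2.0000·0.8350 = 1.6700 m
residual clearance needed = 0.0800+0.0300+0.0250 = 0.1350 m
sum ≈ 0.0930+0.6006+1.6700+0.1350 ≈ 2.4986 m = S ✓

v_R_max = 31/20 m/s = 1.5500 m/s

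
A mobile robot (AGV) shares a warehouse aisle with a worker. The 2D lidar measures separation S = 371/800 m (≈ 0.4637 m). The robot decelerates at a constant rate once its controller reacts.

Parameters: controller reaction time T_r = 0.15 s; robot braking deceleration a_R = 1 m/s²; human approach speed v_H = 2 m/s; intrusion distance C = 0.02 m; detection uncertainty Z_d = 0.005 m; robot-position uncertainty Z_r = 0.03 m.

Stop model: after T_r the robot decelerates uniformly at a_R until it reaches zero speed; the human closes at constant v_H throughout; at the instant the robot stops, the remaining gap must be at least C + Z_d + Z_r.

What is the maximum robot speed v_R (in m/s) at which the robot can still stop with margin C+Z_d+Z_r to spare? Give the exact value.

quadratic (1/2)·v² + (43/20)·v + (-87/800) = 0
  disc = (43/20)² − 4·(1/2)·(-87/800) = 121/25 ; √disc = 11/5
  v_R = (−(43/20) + 11/5) / (2·(1/2)) = 1/20 m/s
check:
stop time T_s = (1/20)/1 = 0.0500 s
robot in T_r: 0.0500·0.1500 = 0.0075 m
braking distance = 0.0500²/(2·1.0000) = 0.0013 m
person approaches 2.0000·(0.1500+0.0500) = 0.4000 m
margins: 0.0200+0.0050+0.0300 = 0.0550 m
sum ≈ 0.0075+0.0013+0.4000+0.0550 ≈ 0.4637 m = S ✓

v_R_max = 1/20 m/s = 0.0500 m/s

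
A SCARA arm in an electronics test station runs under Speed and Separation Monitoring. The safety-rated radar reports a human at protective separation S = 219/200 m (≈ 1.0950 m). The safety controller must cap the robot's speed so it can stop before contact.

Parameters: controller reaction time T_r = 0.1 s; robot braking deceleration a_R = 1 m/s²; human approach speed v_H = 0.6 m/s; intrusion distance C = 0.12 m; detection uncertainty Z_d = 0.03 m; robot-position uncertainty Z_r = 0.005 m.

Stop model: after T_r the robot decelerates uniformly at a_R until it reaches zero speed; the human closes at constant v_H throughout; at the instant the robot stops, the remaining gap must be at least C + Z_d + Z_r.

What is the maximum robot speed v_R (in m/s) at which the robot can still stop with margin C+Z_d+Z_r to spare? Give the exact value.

v_R_max = 4/5 m/s = 0.8000 m/s

at the boundary: (1/2)·v² + (7/10)·v + (-22/25) = 0
  disc = (7/10)² − 4·(1/2)·(-22/25) = 9/4 ; √disc = 3/2
  v_R = (−(7/10) + 3/2) / (2·(1/2)) = 4/5 m/s
check:
T_s = v_R/a_R = (4/5)/1 = 0.8000 s
robot in T_r: 0.8000·0.1000 = 0.0800 m
robot covers 0.8000·0.8000 − ½·1.0000·0.8000² = 0.3200 m while stopping
human closes 0.6000·0.9000 = 0.5400 m
residual clearance needed = 0.1200+0.0300+0.0050 = 0.1550 m
sum ≈ 0.0800+0.3200+0.5400+0.1550 ≈ 1.0950 m = S ✓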